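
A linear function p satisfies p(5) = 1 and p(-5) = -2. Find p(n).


p(n) = mn + b. Using p(5)=1, p(-5)=-2:
m = (1 + 2)/(5 + 5) = 3/10 = 3/10
b = 1 - m*(5) = 1 - 3/2 = -1/2
p(n) = (3/10)n - (1/2)


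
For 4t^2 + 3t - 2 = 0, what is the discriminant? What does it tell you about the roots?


D = b^2 - 4ac = (3)^2 - 4(4)(-2) = 9 + 32 = 41
Since D > 0: two distinct irrational roots


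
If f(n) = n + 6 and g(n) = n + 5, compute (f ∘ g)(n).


Substitute g(n) into f:
f(g(n)) = 1*(n + 5) + 6
Expand and combine: n + 11


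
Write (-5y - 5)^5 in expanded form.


Expand (-5y - 5)^5 by repeated multiplication:
  (-5y - 5)^2 = 25y^2 + 50y + 25
  (-5y - 5)^3 = -125y^3 - 375y^2 - 375y - 125
  (-5y - 5)^4 = 625y^4 + 2500y^3 + 3750y^2 + 2500y + 625
= -3125y^5 - 15625y^4 - 31250y^3 - 31250y^2 - 15625y - 3125


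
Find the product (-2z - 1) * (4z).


Distribute each term of the first polynomial:
  (-2z)(4z) = -8z^2
  (-1)(4z) = -4z
Sum: -8z^2 - 4z


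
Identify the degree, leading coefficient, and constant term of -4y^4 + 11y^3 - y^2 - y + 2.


Highest power of y is 4, with coefficient -4. Constant term is 2.
Degree = 4, leading coefficient = -4, constant term = 2


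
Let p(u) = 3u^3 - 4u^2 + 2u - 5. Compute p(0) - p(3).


p(0) = -5
p(3) = 46
p(0) - p(3) = -5 - 46 = -51


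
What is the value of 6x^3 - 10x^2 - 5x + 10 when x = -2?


Using direct substitution:
  6 * (-2)^3 = -48
  -10 * (-2)^2 = -40
  -5 * (-2)^1 = 10
  constant: 10
Sum = -48 - 40 + 10 + 10 = -68


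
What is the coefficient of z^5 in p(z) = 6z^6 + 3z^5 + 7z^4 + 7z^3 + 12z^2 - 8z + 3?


Read off the coefficient of z^5: 3


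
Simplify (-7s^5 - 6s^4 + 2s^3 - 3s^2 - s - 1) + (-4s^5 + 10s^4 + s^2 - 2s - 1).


Align terms by degree and add:
  -7s^5 - 6s^4 + 2s^3 - 3s^2 - s - 1
  -4s^5 + 10s^4 + s^2 - 2s - 1
= -11s^5 + 4s^4 + 2s^3 - 2s^2 - 3s - 2


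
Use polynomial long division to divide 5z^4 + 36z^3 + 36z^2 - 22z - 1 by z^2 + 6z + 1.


(5z^4 + 36z^3 + 36z^2 - 22z - 1) / (z^2 + 6z + 1)
Step 1: 5z^2 * (z^2 + 6z + 1) = 5z^4 + 30z^3 + 5z^2; subtract.
Step 2: 6z * (z^2 + 6z + 1) = 6z^3 + 36z^2 + 6z; subtract.
Step 3: -5 * (z^2 + 6z + 1) = -5z^2 - 30z - 5; subtract.
Quotient: 5z^2 + 6z - 5, Remainder: 2z + 4


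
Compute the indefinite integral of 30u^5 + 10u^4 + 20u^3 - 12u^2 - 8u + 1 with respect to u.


Reverse power rule on each term:
  ∫ 30u^5 du = 5u^6
  ∫ 10u^4 du = 2u^5
  ∫ 20u^3 du = 5u^4
  ∫ -12u^2 du = -4u^3
  ∫ -8u du = -4u^2
  ∫ 1 du = u
F(u) = 5u^6 + 2u^5 + 5u^4 - 4u^3 - 4u^2 + u + C


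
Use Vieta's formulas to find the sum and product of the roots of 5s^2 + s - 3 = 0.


For as^2+bs+c=0: sum = -b/a, product = c/a.
a=5, b=1, c=-3
Sum = -(1)/5 = -1/5
Product = (-3)/5 = -3/5


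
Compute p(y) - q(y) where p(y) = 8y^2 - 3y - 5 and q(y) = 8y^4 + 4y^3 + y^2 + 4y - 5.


Distribute the minus sign:
  (8y^2 - 3y - 5)
- (8y^4 + 4y^3 + y^2 + 4y - 5)
Negate second polynomial: -8y^4 - 4y^3 - y^2 - 4y + 5
Add: -8y^4 - 4y^3 + 7y^2 - 7y


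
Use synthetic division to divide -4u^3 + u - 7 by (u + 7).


Synthetic division with c = -7. Coefficients: -4, 0, 1, -7
Bring down -4.
  -4 * -7 = 28; 28 + 0 = 28
  28 * -7 = -196; -196 + 1 = -195
  -195 * -7 = 1365; 1365 - 7 = 1358
Quotient: -4u^2 + 28u - 195, Remainder: 1358


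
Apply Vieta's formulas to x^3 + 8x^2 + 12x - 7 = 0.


Monic cubic x^3+bx^2+cx+d=0: sum=-b, pairwise sum=c, product=-d.
b=8, c=12, d=-7
r1+r2+r3 = -8
r1r2+r1r3+r2r3 = 12
r1r2r3 = 7


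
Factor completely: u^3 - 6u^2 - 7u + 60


Try integer roots (divisors of 60). u=-3: p(-3)=0.
Divide out (u + 3): quotient is u^2 - 9u + 20.
Factor the quadratic: (u - 5)(u - 4)
Result: (u + 3)(u - 5)(u - 4)


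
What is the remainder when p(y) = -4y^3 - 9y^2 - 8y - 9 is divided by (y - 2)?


By the Remainder Theorem, the remainder equals p(2):
  -4*(2)^3 = -32
  -9*(2)^2 = -36
  -8*(2)^1 = -16
  constant: -9
Sum: -32 - 36 - 16 - 9 = -93


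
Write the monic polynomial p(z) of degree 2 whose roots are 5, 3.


p(z) = (z - 5)(z - 3)
Expand: z^2 - 8z + 15


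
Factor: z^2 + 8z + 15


Roots satisfy r1 + r2 = -b/a = -8 and r1*r2 = c/a = 15.
So r1 = -5, r2 = -3.
z^2 + 8z + 15 = (z - r1)(z - r2) = (z + 5)(z + 3)


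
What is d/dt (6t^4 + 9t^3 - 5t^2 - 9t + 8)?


Apply the power rule term by term:
  d/dt(6t^4) = 24t^3
  d/dt(9t^3) = 27t^2
  d/dt(-5t^2) = -10t
  d/dt(-9t) = -9
  d/dt(8) = 0
p'(t) = 24t^3 + 27t^2 - 10t - 9


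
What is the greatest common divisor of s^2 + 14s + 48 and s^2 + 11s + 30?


Factor each:
  s^2 + 14s + 48 = (s + 6)(s + 8)
  s^2 + 11s + 30 = (s + 6)(s + 5)
Common monic factor: s + 6


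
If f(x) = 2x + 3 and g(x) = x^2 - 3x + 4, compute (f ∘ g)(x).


Substitute g(x) into f:
f(g(x)) = 2*(x^2 - 3x + 4) + 3
Expand and combine: 2x^2 - 6x + 11


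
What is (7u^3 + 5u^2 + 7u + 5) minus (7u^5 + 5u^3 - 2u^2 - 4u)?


Distribute the minus sign:
  (7u^3 + 5u^2 + 7u + 5)
- (7u^5 + 5u^3 - 2u^2 - 4u)
Negate second polynomial: -7u^5 - 5u^3 + 2u^2 + 4u
Add: -7u^5 + 2u^3 + 7u^2 + 11u + 5


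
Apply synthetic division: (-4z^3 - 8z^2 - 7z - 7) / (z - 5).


Synthetic division with c = 5. Coefficients: -4, -8, -7, -7
Bring down -4.
  -4 * 5 = -20; -20 - 8 = -28
  -28 * 5 = -140; -140 - 7 = -147
  -147 * 5 = -735; -735 - 7 = -742
Quotient: -4z^2 - 28z - 147, Remainder: -742


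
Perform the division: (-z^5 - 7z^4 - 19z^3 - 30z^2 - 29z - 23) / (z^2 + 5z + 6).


(-z^5 - 7z^4 - 19z^3 - 30z^2 - 29z - 23) / (z^2 + 5z + 6)
Step 1: -z^3 * (z^2 + 5z + 6) = -z^5 - 5z^4 - 6z^3; subtract.
Step 2: -2z^2 * (z^2 + 5z + 6) = -2z^4 - 10z^3 - 12z^2; subtract.
Step 3: -3z * (z^2 + 5z + 6) = -3z^3 - 15z^2 - 18z; subtract.
Step 4: -3 * (z^2 + 5z + 6) = -3z^2 - 15z - 18; subtract.
Quotient: -z^3 - 2z^2 - 3z - 3, Remainder: 4z - 5


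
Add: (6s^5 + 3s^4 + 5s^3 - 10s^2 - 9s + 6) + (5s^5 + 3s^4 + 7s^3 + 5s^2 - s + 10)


Align terms by degree and add:
  6s^5 + 3s^4 + 5s^3 - 10s^2 - 9s + 6
+ 5s^5 + 3s^4 + 7s^3 + 5s^2 - s + 10
= 11s^5 + 6s^4 + 12s^3 - 5s^2 - 10s + 16


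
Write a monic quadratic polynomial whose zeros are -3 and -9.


p(x) = (x + 3)(x + 9)
Expand: x^2 + 12x + 27


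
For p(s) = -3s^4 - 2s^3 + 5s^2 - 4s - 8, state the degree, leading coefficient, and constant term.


Highest power of s is 4, with coefficient -3. Constant term is -8.
Degree = 4, leading coefficient = -3, constant term = -8


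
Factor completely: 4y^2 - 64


Roots satisfy r1 + r2 = -b/a = 0 and r1*r2 = c/a = -16.
So r1 = -4, r2 = 4.
4y^2 - 64 = 4(y - r1)(y - r2) = 4(y + 4)(y - 4)


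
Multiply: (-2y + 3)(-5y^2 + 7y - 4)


Distribute each term of the first polynomial:
  (-2y)(-5y^2 + 7y - 4) = 10y^3 - 14y^2 + 8y
  (3)(-5y^2 + 7y - 4) = -15y^2 + 21y - 12
Sum: 10y^3 - 29y^2 + 29y - 12


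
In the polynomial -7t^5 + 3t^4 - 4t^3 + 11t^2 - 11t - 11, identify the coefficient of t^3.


Read off the coefficient of t^3: -4


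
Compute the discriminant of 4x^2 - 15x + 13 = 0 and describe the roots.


D = b^2 - 4ac = (-15)^2 - 4(4)(13) = 225 - 208 = 17
Since D > 0: two distinct irrational roots


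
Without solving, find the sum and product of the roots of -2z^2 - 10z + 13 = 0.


For az^2+bz+c=0: sum = -b/a, product = c/a.
a=-2, b=-10, c=13
Sum = -(-10)/-2 = -5
Product = (13)/-2 = -13/2


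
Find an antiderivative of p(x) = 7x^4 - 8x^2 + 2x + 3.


Reverse power rule on each term:
  ∫ 7x^4 dx = (7/5)x^5
  ∫ -8x^2 dx = -(8/3)x^3
  ∫ 2x dx = x^2
  ∫ 3 dx = 3x
F(x) = (7/5)x^5 - (8/3)x^3 + x^2 + 3x + C


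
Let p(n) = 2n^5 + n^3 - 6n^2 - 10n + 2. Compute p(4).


Using direct substitution:
  2 * (4)^5 = 2048
  0 * (4)^4 = 0
  1 * (4)^3 = 64
  -6 * (4)^2 = -96
  -10 * (4)^1 = -40
  constant: 2
Sum = 2048 + 0 + 64 - 96 - 40 + 2 = 1978


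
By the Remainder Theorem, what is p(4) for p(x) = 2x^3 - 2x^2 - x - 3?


By the Remainder Theorem, the remainder equals p(4):
  2*(4)^3 = 128
  -2*(4)^2 = -32
  -1*(4)^1 = -4
  constant: -3
Sum: 128 - 32 - 4 - 3 = 89


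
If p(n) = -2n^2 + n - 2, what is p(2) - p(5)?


p(2) = -8
p(5) = -47
p(2) - p(5) = -8 + 47 = 39


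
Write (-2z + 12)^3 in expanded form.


Expand (-2z + 12)^3 by repeated multiplication:
  (-2z + 12)^2 = 4z^2 - 48z + 144
= -8z^3 + 144z^2 - 864z + 1728


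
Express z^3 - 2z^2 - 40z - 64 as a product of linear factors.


Try integer roots (divisors of -64). z=-4: p(-4)=0.
Divide out (z + 4): quotient is z^2 - 6z - 16.
Factor the quadratic: (z - 8)(z + 2)
Result: (z + 4)(z - 8)(z + 2)


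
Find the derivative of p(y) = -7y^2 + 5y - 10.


Apply the power rule term by term:
  d/dy(-7y^2) = -14y
  d/dy(5y) = 5
  d/dy(-10) = 0
p'(y) = -14y + 5


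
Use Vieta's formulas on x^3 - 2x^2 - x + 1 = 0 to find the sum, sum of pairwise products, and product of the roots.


Monic cubic x^3+bx^2+cx+d=0: sum=-b, pairwise sum=c, product=-d.
b=-2, c=-1, d=1
r1+r2+r3 = 2
r1r2+r1r3+r2r3 = -1
r1r2r3 = -1


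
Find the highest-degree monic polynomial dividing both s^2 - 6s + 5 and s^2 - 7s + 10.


Factor each:
  s^2 - 6s + 5 = (s - 5)(s - 1)
  s^2 - 7s + 10 = (s - 5)(s - 2)
Common monic factor: s - 5


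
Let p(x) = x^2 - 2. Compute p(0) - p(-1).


p(0) = -2
p(-1) = -1
p(0) - p(-1) = -2 + 1 = -1


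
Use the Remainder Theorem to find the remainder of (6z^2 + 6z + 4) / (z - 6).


By the Remainder Theorem, the remainder equals p(6):
  6*(6)^2 = 216
  6*(6)^1 = 36
  constant: 4
Sum: 216 + 36 + 4 = 256


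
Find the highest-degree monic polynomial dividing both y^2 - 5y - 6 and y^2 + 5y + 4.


Factor each:
  y^2 - 5y - 6 = (y + 1)(y - 6)
  y^2 + 5y + 4 = (y + 1)(y + 4)
Common monic factor: y + 1


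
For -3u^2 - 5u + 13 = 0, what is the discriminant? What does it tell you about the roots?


D = b^2 - 4ac = (-5)^2 - 4(-3)(13) = 25 + 156 = 181
Since D > 0: two distinct irrational roots


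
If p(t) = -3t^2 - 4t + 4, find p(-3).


Using direct substitution:
  -3 * (-3)^2 = -27
  -4 * (-3)^1 = 12
  constant: 4
Sum = -27 + 12 + 4 = -11


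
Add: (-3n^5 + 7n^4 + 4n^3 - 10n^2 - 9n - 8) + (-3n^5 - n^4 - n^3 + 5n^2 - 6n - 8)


Align terms by degree and add:
  -3n^5 + 7n^4 + 4n^3 - 10n^2 - 9n - 8
  -3n^5 - n^4 - n^3 + 5n^2 - 6n - 8
= -6n^5 + 6n^4 + 3n^3 - 5n^2 - 15n - 16


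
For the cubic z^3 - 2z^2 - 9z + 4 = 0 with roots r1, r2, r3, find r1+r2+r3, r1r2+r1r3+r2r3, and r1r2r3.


Monic cubic z^3+bz^2+cz+d=0: sum=-b, pairwise sum=c, product=-d.
b=-2, c=-9, d=4
r1+r2+r3 = 2
r1r2+r1r3+r2r3 = -9
r1r2r3 = -4


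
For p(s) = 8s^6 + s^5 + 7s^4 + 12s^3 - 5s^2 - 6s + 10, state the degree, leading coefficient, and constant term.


Highest power of s is 6, with coefficient 8. Constant term is 10.
Degree = 6, leading coefficient = 8, constant term = 10


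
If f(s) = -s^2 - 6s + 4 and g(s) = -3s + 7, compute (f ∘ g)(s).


Substitute g(s) into f:
f(g(s)) = -1*(-3s + 7)^2 + (-6)*(-3s + 7) + 4
(-3s + 7)^2 = 9s^2 - 42s + 49
Expand and combine: -9s^2 + 60s - 87


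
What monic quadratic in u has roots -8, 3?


p(u) = (u + 8)(u - 3)
Expand: u^2 + 5u - 24


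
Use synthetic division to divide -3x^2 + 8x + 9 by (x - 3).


Synthetic division with c = 3. Coefficients: -3, 8, 9
Bring down -3.
  -3 * 3 = -9; -9 + 8 = -1
  -1 * 3 = -3; -3 + 9 = 6
Quotient: -3x - 1, Remainder: 6


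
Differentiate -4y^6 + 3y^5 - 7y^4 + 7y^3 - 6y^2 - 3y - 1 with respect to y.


Apply the power rule term by term:
  d/dy(-4y^6) = -24y^5
  d/dy(3y^5) = 15y^4
  d/dy(-7y^4) = -28y^3
  d/dy(7y^3) = 21y^2
  d/dy(-6y^2) = -12y
  d/dy(-3y) = -3
  d/dy(-1) = 0
p'(y) = -24y^5 + 15y^4 - 28y^3 + 21y^2 - 12y - 3


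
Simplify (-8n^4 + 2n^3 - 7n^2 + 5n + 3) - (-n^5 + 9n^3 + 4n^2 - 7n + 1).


Distribute the minus sign:
  (-8n^4 + 2n^3 - 7n^2 + 5n + 3)
- (-n^5 + 9n^3 + 4n^2 - 7n + 1)
Negate second polynomial: n^5 - 9n^3 - 4n^2 + 7n - 1
Add: n^5 - 8n^4 - 7n^3 - 11n^2 + 12n + 2


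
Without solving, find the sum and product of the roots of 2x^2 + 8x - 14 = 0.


For ax^2+bx+c=0: sum = -b/a, product = c/a.
a=2, b=8, c=-14
Sum = -(8)/2 = -4
Product = (-14)/2 = -7


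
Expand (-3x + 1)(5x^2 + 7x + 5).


Distribute each term of the first polynomial:
  (-3x)(5x^2 + 7x + 5) = -15x^3 - 21x^2 - 15x
  (1)(5x^2 + 7x + 5) = 5x^2 + 7x + 5
Sum: -15x^3 - 16x^2 - 8x + 5


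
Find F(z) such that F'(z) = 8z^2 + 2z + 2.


Reverse power rule on each term:
  ∫ 8z^2 dz = (8/3)z^3
  ∫ 2z dz = z^2
  ∫ 2 dz = 2z
F(z) = (8/3)z^3 + z^2 + 2z + C


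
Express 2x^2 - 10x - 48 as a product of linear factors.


Roots satisfy r1 + r2 = -b/a = 5 and r1*r2 = c/a = -24.
So r1 = -3, r2 = 8.
2x^2 - 10x - 48 = 2(x - r1)(x - r2) = 2(x + 3)(x - 8)


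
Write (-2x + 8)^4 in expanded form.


Expand (-2x + 8)^4 by repeated multiplication:
  (-2x + 8)^2 = 4x^2 - 32x + 64
  (-2x + 8)^3 = -8x^3 + 96x^2 - 384x + 512
= 16x^4 - 256x^3 + 1536x^2 - 4096x + 4096


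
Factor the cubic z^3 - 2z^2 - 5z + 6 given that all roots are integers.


Try integer roots (divisors of 6). z=-2: p(-2)=0.
Divide out (z + 2): quotient is z^2 - 4z + 3.
Factor the quadratic: (z - 3)(z - 1)
Result: (z + 2)(z - 3)(z - 1)


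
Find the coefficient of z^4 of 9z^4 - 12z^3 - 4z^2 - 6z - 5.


Read off the coefficient of z^4: 9


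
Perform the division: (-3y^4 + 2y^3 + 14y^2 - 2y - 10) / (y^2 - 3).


(-3y^4 + 2y^3 + 14y^2 - 2y - 10) / (y^2 - 3)
Step 1: -3y^2 * (y^2 - 3) = -3y^4 + 9y^2; subtract.
Step 2: 2y * (y^2 - 3) = 2y^3 - 6y; subtract.
Step 3: 5 * (y^2 - 3) = 5y^2 - 15; subtract.
Quotient: -3y^2 + 2y + 5, Remainder: 4y + 5


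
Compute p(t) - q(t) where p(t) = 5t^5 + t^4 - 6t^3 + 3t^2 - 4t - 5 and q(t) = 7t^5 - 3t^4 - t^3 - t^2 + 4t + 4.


Distribute the minus sign:
  (5t^5 + t^4 - 6t^3 + 3t^2 - 4t - 5)
- (7t^5 - 3t^4 - t^3 - t^2 + 4t + 4)
Negate second polynomial: -7t^5 + 3t^4 + t^3 + t^2 - 4t - 4
Add: -2t^5 + 4t^4 - 5t^3 + 4t^2 - 8t - 9


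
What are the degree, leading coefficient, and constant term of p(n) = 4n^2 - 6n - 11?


Highest power of n is 2, with coefficient 4. Constant term is -11.
Degree = 2, leading coefficient = 4, constant term = -11


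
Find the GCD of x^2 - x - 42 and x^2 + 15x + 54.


Factor each:
  x^2 - x - 42 = (x + 6)(x - 7)
  x^2 + 15x + 54 = (x + 6)(x + 9)
Common monic factor: x + 6


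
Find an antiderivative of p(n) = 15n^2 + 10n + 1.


Reverse power rule on each term:
  ∫ 15n^2 dn = 5n^3
  ∫ 10n dn = 5n^2
  ∫ 1 dn = n
F(n) = 5n^3 + 5n^2 + n + C


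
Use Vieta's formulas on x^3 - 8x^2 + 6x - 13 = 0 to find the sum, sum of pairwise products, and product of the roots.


Monic cubic x^3+bx^2+cx+d=0: sum=-b, pairwise sum=c, product=-d.
b=-8, c=6, d=-13
r1+r2+r3 = 8
r1r2+r1r3+r2r3 = 6
r1r2r3 = 13


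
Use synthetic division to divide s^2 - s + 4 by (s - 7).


Synthetic division with c = 7. Coefficients: 1, -1, 4
Bring down 1.
  1 * 7 = 7; 7 - 1 = 6
  6 * 7 = 42; 42 + 4 = 46
Quotient: s + 6, Remainder: 46


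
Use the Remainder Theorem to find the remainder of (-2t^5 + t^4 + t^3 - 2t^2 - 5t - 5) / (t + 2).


By the Remainder Theorem, the remainder equals p(-2):
  -2*(-2)^5 = 64
  1*(-2)^4 = 16
  1*(-2)^3 = -8
  -2*(-2)^2 = -8
  -5*(-2)^1 = 10
  constant: -5
Sum: 64 + 16 - 8 - 8 + 10 - 5 = 69


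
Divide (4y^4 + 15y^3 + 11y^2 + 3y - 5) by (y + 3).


(4y^4 + 15y^3 + 11y^2 + 3y - 5) / (y + 3)
Step 1: 4y^3 * (y + 3) = 4y^4 + 12y^3; subtract.
Step 2: 3y^2 * (y + 3) = 3y^3 + 9y^2; subtract.
Step 3: 2y * (y + 3) = 2y^2 + 6y; subtract.
Step 4: -3 * (y + 3) = -3y - 9; subtract.
Quotient: 4y^3 + 3y^2 + 2y - 3, Remainder: 4


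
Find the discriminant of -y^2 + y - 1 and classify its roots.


D = b^2 - 4ac = (1)^2 - 4(-1)(-1) = 1 - 4 = -3
Since D < 0: two complex conjugate roots (no real roots)


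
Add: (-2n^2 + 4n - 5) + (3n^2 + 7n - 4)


Align terms by degree and add:
  -2n^2 + 4n - 5
+ 3n^2 + 7n - 4
= n^2 + 11n - 9


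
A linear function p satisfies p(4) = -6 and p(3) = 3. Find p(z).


p(z) = mz + b. Using p(4)=-6, p(3)=3:
m = (-6 - 3)/(4 - 3) = -9/1 = -9
b = -6 - m*(4) = -6 + 36 = 30
p(z) = -9z + 30


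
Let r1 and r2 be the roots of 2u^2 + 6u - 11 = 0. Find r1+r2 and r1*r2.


For au^2+bu+c=0: sum = -b/a, product = c/a.
a=2, b=6, c=-11
Sum = -(6)/2 = -3
Product = (-11)/2 = -11/2


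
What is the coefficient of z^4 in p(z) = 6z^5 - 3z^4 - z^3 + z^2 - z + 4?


Read off the coefficient of z^4: -3


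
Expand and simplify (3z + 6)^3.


Expand (3z + 6)^3 by repeated multiplication:
  (3z + 6)^2 = 9z^2 + 36z + 36
= 27z^3 + 162z^2 + 324z + 216


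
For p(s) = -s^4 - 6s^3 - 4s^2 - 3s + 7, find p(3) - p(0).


p(3) = -281
p(0) = 7
p(3) - p(0) = -281 - 7 = -288


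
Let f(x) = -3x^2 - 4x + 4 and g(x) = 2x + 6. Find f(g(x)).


Substitute g(x) into f:
f(g(x)) = -3*(2x + 6)^2 + (-4)*(2x + 6) + 4
(2x + 6)^2 = 4x^2 + 24x + 36
Expand and combine: -12x^2 - 80x - 128


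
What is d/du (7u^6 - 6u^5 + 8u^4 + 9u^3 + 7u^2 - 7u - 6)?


Apply the power rule term by term:
  d/du(7u^6) = 42u^5
  d/du(-6u^5) = -30u^4
  d/du(8u^4) = 32u^3
  d/du(9u^3) = 27u^2
  d/du(7u^2) = 14u
  d/du(-7u) = -7
  d/du(-6) = 0
p'(u) = 42u^5 - 30u^4 + 32u^3 + 27u^2 + 14u - 7


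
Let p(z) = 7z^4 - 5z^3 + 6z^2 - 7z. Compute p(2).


Using direct substitution:
  7 * (2)^4 = 112
  -5 * (2)^3 = -40
  6 * (2)^2 = 24
  -7 * (2)^1 = -14
  constant: 0
Sum = 112 - 40 + 24 - 14 + 0 = 82


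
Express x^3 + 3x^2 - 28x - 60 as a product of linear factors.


Try integer roots (divisors of -60). x=5: p(5)=0.
Divide out (x - 5): quotient is x^2 + 8x + 12.
Factor the quadratic: (x + 6)(x + 2)
Result: (x - 5)(x + 6)(x + 2)


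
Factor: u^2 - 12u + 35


Roots satisfy r1 + r2 = -b/a = 12 and r1*r2 = c/a = 35.
So r1 = 7, r2 = 5.
u^2 - 12u + 35 = (u - r1)(u - r2) = (u - 7)(u - 5)


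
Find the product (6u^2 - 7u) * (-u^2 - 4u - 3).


Distribute each term of the first polynomial:
  (6u^2)(-u^2 - 4u - 3) = -6u^4 - 24u^3 - 18u^2
  (-7u)(-u^2 - 4u - 3) = 7u^3 + 28u^2 + 21u
Sum: -6u^4 - 17u^3 + 10u^2 + 21u


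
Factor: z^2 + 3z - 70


Roots satisfy r1 + r2 = -b/a = -3 and r1*r2 = c/a = -70.
So r1 = 7, r2 = -10.
z^2 + 3z - 70 = (z - r1)(z - r2) = (z - 7)(z + 10)


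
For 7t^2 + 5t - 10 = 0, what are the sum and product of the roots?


For at^2+bt+c=0: sum = -b/a, product = c/a.
a=7, b=5, c=-10
Sum = -(5)/7 = -5/7
Product = (-10)/7 = -10/7


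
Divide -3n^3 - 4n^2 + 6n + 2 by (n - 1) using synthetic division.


Synthetic division with c = 1. Coefficients: -3, -4, 6, 2
Bring down -3.
  -3 * 1 = -3; -3 - 4 = -7
  -7 * 1 = -7; -7 + 6 = -1
  -1 * 1 = -1; -1 + 2 = 1
Quotient: -3n^2 - 7n - 1, Remainder: 1


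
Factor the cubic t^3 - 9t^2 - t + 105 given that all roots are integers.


Try integer roots (divisors of 105). t=5: p(5)=0.
Divide out (t - 5): quotient is t^2 - 4t - 21.
Factor the quadratic: (t + 3)(t - 7)
Result: (t - 5)(t + 3)(t - 7)


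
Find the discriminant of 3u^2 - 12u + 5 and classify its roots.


D = b^2 - 4ac = (-12)^2 - 4(3)(5) = 144 - 60 = 84
Since D > 0: two distinct irrational roots


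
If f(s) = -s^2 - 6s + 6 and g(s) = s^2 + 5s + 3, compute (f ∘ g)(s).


Substitute g(s) into f:
f(g(s)) = -1*(s^2 + 5s + 3)^2 + (-6)*(s^2 + 5s + 3) + 6
(s^2 + 5s + 3)^2 = s^4 + 10s^3 + 31s^2 + 30s + 9
Expand and combine: -s^4 - 10s^3 - 37s^2 - 60s - 21


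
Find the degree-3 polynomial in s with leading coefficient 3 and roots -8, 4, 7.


p(s) = 3(s + 8)(s - 4)(s - 7)
Expand: 3s^3 - 9s^2 - 180s + 672


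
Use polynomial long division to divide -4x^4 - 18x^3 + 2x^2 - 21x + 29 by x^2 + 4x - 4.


(-4x^4 - 18x^3 + 2x^2 - 21x + 29) / (x^2 + 4x - 4)
Step 1: -4x^2 * (x^2 + 4x - 4) = -4x^4 - 16x^3 + 16x^2; subtract.
Step 2: -2x * (x^2 + 4x - 4) = -2x^3 - 8x^2 + 8x; subtract.
Step 3: -6 * (x^2 + 4x - 4) = -6x^2 - 24x + 24; subtract.
Quotient: -4x^2 - 2x - 6, Remainder: -5x + 5


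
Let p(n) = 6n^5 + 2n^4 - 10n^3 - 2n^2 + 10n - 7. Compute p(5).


Using direct substitution:
  6 * (5)^5 = 18750
  2 * (5)^4 = 1250
  -10 * (5)^3 = -1250
  -2 * (5)^2 = -50
  10 * (5)^1 = 50
  constant: -7
Sum = 18750 + 1250 - 1250 - 50 + 50 - 7 = 18743


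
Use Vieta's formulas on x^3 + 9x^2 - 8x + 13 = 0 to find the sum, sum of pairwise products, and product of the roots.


Monic cubic x^3+bx^2+cx+d=0: sum=-b, pairwise sum=c, product=-d.
b=9, c=-8, d=13
r1+r2+r3 = -9
r1r2+r1r3+r2r3 = -8
r1r2r3 = -13


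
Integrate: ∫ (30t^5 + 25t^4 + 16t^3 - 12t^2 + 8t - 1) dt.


Reverse power rule on each term:
  ∫ 30t^5 dt = 5t^6
  ∫ 25t^4 dt = 5t^5
  ∫ 16t^3 dt = 4t^4
  ∫ -12t^2 dt = -4t^3
  ∫ 8t dt = 4t^2
  ∫ -1 dt = -t
F(t) = 5t^6 + 5t^5 + 4t^4 - 4t^3 + 4t^2 - t + C


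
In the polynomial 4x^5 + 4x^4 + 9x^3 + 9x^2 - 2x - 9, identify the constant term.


Read off the constant term: -9


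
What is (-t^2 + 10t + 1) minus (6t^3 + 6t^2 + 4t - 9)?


Distribute the minus sign:
  (-t^2 + 10t + 1)
- (6t^3 + 6t^2 + 4t - 9)
Negate second polynomial: -6t^3 - 6t^2 - 4t + 9
Add: -6t^3 - 7t^2 + 6t + 10


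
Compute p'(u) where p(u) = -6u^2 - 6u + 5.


Apply the power rule term by term:
  d/du(-6u^2) = -12u
  d/du(-6u) = -6
  d/du(5) = 0
p'(u) = -12u - 6


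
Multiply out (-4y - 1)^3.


Expand (-4y - 1)^3 by repeated multiplication:
  (-4y - 1)^2 = 16y^2 + 8y + 1
= -64y^3 - 48y^2 - 12y - 1


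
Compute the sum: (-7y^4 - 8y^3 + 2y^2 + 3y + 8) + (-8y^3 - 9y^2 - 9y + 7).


Align terms by degree and add:
  -7y^4 - 8y^3 + 2y^2 + 3y + 8
  -8y^3 - 9y^2 - 9y + 7
= -7y^4 - 16y^3 - 7y^2 - 6y + 15


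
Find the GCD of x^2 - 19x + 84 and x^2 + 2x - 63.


Factor each:
  x^2 - 19x + 84 = (x - 7)(x - 12)
  x^2 + 2x - 63 = (x - 7)(x + 9)
Common monic factor: x - 7


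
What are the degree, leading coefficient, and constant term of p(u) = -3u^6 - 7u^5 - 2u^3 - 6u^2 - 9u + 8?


Highest power of u is 6, with coefficient -3. Constant term is 8.
Degree = 6, leading coefficient = -3, constant term = 8


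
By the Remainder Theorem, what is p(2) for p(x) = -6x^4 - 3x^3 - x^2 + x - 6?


By the Remainder Theorem, the remainder equals p(2):
  -6*(2)^4 = -96
  -3*(2)^3 = -24
  -1*(2)^2 = -4
  1*(2)^1 = 2
  constant: -6
Sum: -96 - 24 - 4 + 2 - 6 = -128


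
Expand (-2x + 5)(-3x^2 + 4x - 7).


Distribute each term of the first polynomial:
  (-2x)(-3x^2 + 4x - 7) = 6x^3 - 8x^2 + 14x
  (5)(-3x^2 + 4x - 7) = -15x^2 + 20x - 35
Sum: 6x^3 - 23x^2 + 34x - 35


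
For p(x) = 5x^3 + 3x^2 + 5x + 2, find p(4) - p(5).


p(4) = 390
p(5) = 727
p(4) - p(5) = 390 - 727 = -337


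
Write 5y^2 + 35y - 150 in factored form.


Roots satisfy r1 + r2 = -b/a = -7 and r1*r2 = c/a = -30.
So r1 = -10, r2 = 3.
5y^2 + 35y - 150 = 5(y - r1)(y - r2) = 5(y + 10)(y - 3)


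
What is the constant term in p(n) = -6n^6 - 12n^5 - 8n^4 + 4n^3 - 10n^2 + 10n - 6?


Read off the constant term: -6


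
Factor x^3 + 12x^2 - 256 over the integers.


Try integer roots (divisors of -256). x=4: p(4)=0.
Divide out (x - 4): quotient is x^2 + 16x + 64.
Factor the quadratic: (x + 8)(x + 8)
Result: (x - 4)(x + 8)(x + 8)


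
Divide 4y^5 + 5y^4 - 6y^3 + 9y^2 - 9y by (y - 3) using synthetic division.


Synthetic division with c = 3. Coefficients: 4, 5, -6, 9, -9, 0
Bring down 4.
  4 * 3 = 12; 12 + 5 = 17
  17 * 3 = 51; 51 - 6 = 45
  45 * 3 = 135; 135 + 9 = 144
  144 * 3 = 432; 432 - 9 = 423
  423 * 3 = 1269; 1269 + 0 = 1269
Quotient: 4y^4 + 17y^3 + 45y^2 + 144y + 423, Remainder: 1269


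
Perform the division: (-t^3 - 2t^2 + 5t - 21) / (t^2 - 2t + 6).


(-t^3 - 2t^2 + 5t - 21) / (t^2 - 2t + 6)
Step 1: -t * (t^2 - 2t + 6) = -t^3 + 2t^2 - 6t; subtract.
Step 2: -4 * (t^2 - 2t + 6) = -4t^2 + 8t - 24; subtract.
Quotient: -t - 4, Remainder: 3t + 3


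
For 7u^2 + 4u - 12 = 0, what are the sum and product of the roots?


For au^2+bu+c=0: sum = -b/a, product = c/a.
a=7, b=4, c=-12
Sum = -(4)/7 = -4/7
Product = (-12)/7 = -12/7


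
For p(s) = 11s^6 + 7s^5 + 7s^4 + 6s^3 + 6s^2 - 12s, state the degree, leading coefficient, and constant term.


Highest power of s is 6, with coefficient 11. Constant term is 0.
Degree = 6, leading coefficient = 11, constant term = 0


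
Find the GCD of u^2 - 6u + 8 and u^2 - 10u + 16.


Factor each:
  u^2 - 6u + 8 = (u - 2)(u - 4)
  u^2 - 10u + 16 = (u - 2)(u - 8)
Common monic factor: u - 2


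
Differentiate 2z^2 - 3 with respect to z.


Apply the power rule term by term:
  d/dz(2z^2) = 4z
  d/dz(-3) = 0
p'(z) = 4z


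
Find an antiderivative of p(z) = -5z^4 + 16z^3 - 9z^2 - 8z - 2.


Reverse power rule on each term:
  ∫ -5z^4 dz = -z^5
  ∫ 16z^3 dz = 4z^4
  ∫ -9z^2 dz = -3z^3
  ∫ -8z dz = -4z^2
  ∫ -2 dz = -2z
F(z) = -z^5 + 4z^4 - 3z^3 - 4z^2 - 2z + C


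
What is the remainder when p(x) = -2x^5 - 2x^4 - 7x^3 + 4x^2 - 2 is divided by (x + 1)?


By the Remainder Theorem, the remainder equals p(-1):
  -2*(-1)^5 = 2
  -2*(-1)^4 = -2
  -7*(-1)^3 = 7
  4*(-1)^2 = 4
  0*(-1)^1 = 0
  constant: -2
Sum: 2 - 2 + 7 + 4 + 0 - 2 = 9


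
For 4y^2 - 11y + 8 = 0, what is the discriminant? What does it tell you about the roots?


D = b^2 - 4ac = (-11)^2 - 4(4)(8) = 121 - 128 = -7
Since D < 0: two complex conjugate roots (no real roots)


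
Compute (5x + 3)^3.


Expand (5x + 3)^3 by repeated multiplication:
  (5x + 3)^2 = 25x^2 + 30x + 9
= 125x^3 + 225x^2 + 135x + 27


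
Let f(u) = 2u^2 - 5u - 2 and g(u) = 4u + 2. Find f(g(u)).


Substitute g(u) into f:
f(g(u)) = 2*(4u + 2)^2 + (-5)*(4u + 2) + (-2)
(4u + 2)^2 = 16u^2 + 16u + 4
Expand and combine: 32u^2 + 12u - 4


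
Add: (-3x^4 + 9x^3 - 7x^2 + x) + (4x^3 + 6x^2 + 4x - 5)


Align terms by degree and add:
  -3x^4 + 9x^3 - 7x^2 + x
+ 4x^3 + 6x^2 + 4x - 5
= -3x^4 + 13x^3 - x^2 + 5x - 5


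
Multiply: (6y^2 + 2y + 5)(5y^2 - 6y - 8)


Distribute each term of the first polynomial:
  (6y^2)(5y^2 - 6y - 8) = 30y^4 - 36y^3 - 48y^2
  (2y)(5y^2 - 6y - 8) = 10y^3 - 12y^2 - 16y
  (5)(5y^2 - 6y - 8) = 25y^2 - 30y - 40
Sum: 30y^4 - 26y^3 - 35y^2 - 46y - 40


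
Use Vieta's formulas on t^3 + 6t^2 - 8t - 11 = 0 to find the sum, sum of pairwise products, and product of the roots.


Monic cubic t^3+bt^2+ct+d=0: sum=-b, pairwise sum=c, product=-d.
b=6, c=-8, d=-11
r1+r2+r3 = -6
r1r2+r1r3+r2r3 = -8
r1r2r3 = 11


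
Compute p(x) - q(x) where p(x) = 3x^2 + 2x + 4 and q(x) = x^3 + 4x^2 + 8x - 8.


Distribute the minus sign:
  (3x^2 + 2x + 4)
- (x^3 + 4x^2 + 8x - 8)
Negate second polynomial: -x^3 - 4x^2 - 8x + 8
Add: -x^3 - x^2 - 6x + 12


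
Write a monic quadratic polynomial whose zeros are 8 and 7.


p(s) = (s - 8)(s - 7)
Expand: s^2 - 15s + 56


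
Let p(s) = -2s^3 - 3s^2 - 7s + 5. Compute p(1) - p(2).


p(1) = -7
p(2) = -37
p(1) - p(2) = -7 + 37 = 30


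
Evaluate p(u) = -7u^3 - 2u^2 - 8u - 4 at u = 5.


Using direct substitution:
  -7 * (5)^3 = -875
  -2 * (5)^2 = -50
  -8 * (5)^1 = -40
  constant: -4
Sum = -875 - 50 - 40 - 4 = -969


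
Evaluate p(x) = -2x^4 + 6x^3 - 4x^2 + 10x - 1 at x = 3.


Using direct substitution:
  -2 * (3)^4 = -162
  6 * (3)^3 = 162
  -4 * (3)^2 = -36
  10 * (3)^1 = 30
  constant: -1
Sum = -162 + 162 - 36 + 30 - 1 = -7


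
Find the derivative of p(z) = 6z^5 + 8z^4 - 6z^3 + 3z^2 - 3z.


Apply the power rule term by term:
  d/dz(6z^5) = 30z^4
  d/dz(8z^4) = 32z^3
  d/dz(-6z^3) = -18z^2
  d/dz(3z^2) = 6z
  d/dz(-3z) = -3
p'(z) = 30z^4 + 32z^3 - 18z^2 + 6z - 3


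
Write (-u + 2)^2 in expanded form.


Expand (-u + 2)^2 by repeated multiplication:
= u^2 - 4u + 4


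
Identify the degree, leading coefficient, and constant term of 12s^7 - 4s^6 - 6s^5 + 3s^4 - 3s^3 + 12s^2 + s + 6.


Highest power of s is 7, with coefficient 12. Constant term is 6.
Degree = 7, leading coefficient = 12, constant term = 6


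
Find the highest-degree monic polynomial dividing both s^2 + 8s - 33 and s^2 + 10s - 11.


Factor each:
  s^2 + 8s - 33 = (s + 11)(s - 3)
  s^2 + 10s - 11 = (s + 11)(s - 1)
Common monic factor: s + 11


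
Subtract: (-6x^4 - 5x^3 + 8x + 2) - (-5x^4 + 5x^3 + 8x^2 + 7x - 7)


Distribute the minus sign:
  (-6x^4 - 5x^3 + 8x + 2)
- (-5x^4 + 5x^3 + 8x^2 + 7x - 7)
Negate second polynomial: 5x^4 - 5x^3 - 8x^2 - 7x + 7
Add: -x^4 - 10x^3 - 8x^2 + x + 9


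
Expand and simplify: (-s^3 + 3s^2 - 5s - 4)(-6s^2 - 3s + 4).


Distribute each term of the first polynomial:
  (-s^3)(-6s^2 - 3s + 4) = 6s^5 + 3s^4 - 4s^3
  (3s^2)(-6s^2 - 3s + 4) = -18s^4 - 9s^3 + 12s^2
  (-5s)(-6s^2 - 3s + 4) = 30s^3 + 15s^2 - 20s
  (-4)(-6s^2 - 3s + 4) = 24s^2 + 12s - 16
Sum: 6s^5 - 15s^4 + 17s^3 + 51s^2 - 8s - 16


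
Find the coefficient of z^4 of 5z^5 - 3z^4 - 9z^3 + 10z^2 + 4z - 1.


Read off the coefficient of z^4: -3


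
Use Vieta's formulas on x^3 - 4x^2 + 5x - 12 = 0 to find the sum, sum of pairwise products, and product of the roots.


Monic cubic x^3+bx^2+cx+d=0: sum=-b, pairwise sum=c, product=-d.
b=-4, c=5, d=-12
r1+r2+r3 = 4
r1r2+r1r3+r2r3 = 5
r1r2r3 = 12


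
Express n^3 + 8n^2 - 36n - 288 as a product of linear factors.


Try integer roots (divisors of -288). n=-8: p(-8)=0.
Divide out (n + 8): quotient is n^2 - 36.
Factor the quadratic: (n - 6)(n + 6)
Result: (n + 8)(n - 6)(n + 6)


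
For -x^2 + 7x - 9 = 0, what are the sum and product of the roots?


For ax^2+bx+c=0: sum = -b/a, product = c/a.
a=-1, b=7, c=-9
Sum = -(7)/-1 = 7
Product = (-9)/-1 = 9


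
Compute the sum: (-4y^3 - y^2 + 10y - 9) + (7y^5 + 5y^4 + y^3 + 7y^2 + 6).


Align terms by degree and add:
  -4y^3 - y^2 + 10y - 9
+ 7y^5 + 5y^4 + y^3 + 7y^2 + 6
= 7y^5 + 5y^4 - 3y^3 + 6y^2 + 10y - 3


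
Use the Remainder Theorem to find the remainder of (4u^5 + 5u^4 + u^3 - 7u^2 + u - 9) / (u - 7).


By the Remainder Theorem, the remainder equals p(7):
  4*(7)^5 = 67228
  5*(7)^4 = 12005
  1*(7)^3 = 343
  -7*(7)^2 = -343
  1*(7)^1 = 7
  constant: -9
Sum: 67228 + 12005 + 343 - 343 + 7 - 9 = 79231


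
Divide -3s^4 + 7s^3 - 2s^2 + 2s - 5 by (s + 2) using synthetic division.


Synthetic division with c = -2. Coefficients: -3, 7, -2, 2, -5
Bring down -3.
  -3 * -2 = 6; 6 + 7 = 13
  13 * -2 = -26; -26 - 2 = -28
  -28 * -2 = 56; 56 + 2 = 58
  58 * -2 = -116; -116 - 5 = -121
Quotient: -3s^3 + 13s^2 - 28s + 58, Remainder: -121


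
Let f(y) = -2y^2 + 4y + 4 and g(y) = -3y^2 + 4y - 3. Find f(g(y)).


Substitute g(y) into f:
f(g(y)) = -2*(-3y^2 + 4y - 3)^2 + 4*(-3y^2 + 4y - 3) + 4
(-3y^2 + 4y - 3)^2 = 9y^4 - 24y^3 + 34y^2 - 24y + 9
Expand and combine: -18y^4 + 48y^3 - 80y^2 + 64y - 26


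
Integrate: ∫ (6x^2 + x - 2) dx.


Reverse power rule on each term:
  ∫ 6x^2 dx = 2x^3
  ∫ x dx = (1/2)x^2
  ∫ -2 dx = -2x
F(x) = 2x^3 + (1/2)x^2 - 2x + C


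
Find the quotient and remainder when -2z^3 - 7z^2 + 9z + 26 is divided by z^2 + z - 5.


(-2z^3 - 7z^2 + 9z + 26) / (z^2 + z - 5)
Step 1: -2z * (z^2 + z - 5) = -2z^3 - 2z^2 + 10z; subtract.
Step 2: -5 * (z^2 + z - 5) = -5z^2 - 5z + 25; subtract.
Quotient: -2z - 5, Remainder: 4z + 1


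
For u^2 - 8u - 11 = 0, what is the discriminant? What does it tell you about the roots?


D = b^2 - 4ac = (-8)^2 - 4(1)(-11) = 64 + 44 = 108
Since D > 0: two distinct irrational roots


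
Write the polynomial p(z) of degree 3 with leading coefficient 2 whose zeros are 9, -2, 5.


p(z) = 2(z - 9)(z + 2)(z - 5)
Expand: 2z^3 - 24z^2 + 34z + 180


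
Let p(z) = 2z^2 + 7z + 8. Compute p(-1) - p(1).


p(-1) = 3
p(1) = 17
p(-1) - p(1) = 3 - 17 = -14


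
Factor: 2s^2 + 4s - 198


Roots satisfy r1 + r2 = -b/a = -2 and r1*r2 = c/a = -99.
So r1 = -11, r2 = 9.
2s^2 + 4s - 198 = 2(s - r1)(s - r2) = 2(s + 11)(s - 9)


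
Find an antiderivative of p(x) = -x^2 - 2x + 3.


Reverse power rule on each term:
  ∫ -x^2 dx = -(1/3)x^3
  ∫ -2x dx = -x^2
  ∫ 3 dx = 3x
F(x) = -(1/3)x^3 - x^2 + 3x + C


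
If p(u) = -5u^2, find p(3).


Using direct substitution:
  -5 * (3)^2 = -45
  0 * (3)^1 = 0
  constant: 0
Sum = -45 + 0 + 0 = -45


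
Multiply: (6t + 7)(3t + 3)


Distribute each term of the first polynomial:
  (6t)(3t + 3) = 18t^2 + 18t
  (7)(3t + 3) = 21t + 21
Sum: 18t^2 + 39t + 21


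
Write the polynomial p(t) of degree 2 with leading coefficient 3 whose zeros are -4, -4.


p(t) = 3(t + 4)(t + 4)
Expand: 3t^2 + 24t + 48


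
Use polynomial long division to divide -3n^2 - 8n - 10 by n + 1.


(-3n^2 - 8n - 10) / (n + 1)
Step 1: -3n * (n + 1) = -3n^2 - 3n; subtract.
Step 2: -5 * (n + 1) = -5n - 5; subtract.
Quotient: -3n - 5, Remainder: -5


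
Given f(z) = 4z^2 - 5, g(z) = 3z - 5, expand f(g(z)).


Substitute g(z) into f:
f(g(z)) = 4*(3z - 5)^2 + (-5)
(3z - 5)^2 = 9z^2 - 30z + 25
Expand and combine: 36z^2 - 120z + 95


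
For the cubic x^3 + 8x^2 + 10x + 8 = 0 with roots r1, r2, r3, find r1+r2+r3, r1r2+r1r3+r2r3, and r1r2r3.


Monic cubic x^3+bx^2+cx+d=0: sum=-b, pairwise sum=c, product=-d.
b=8, c=10, d=8
r1+r2+r3 = -8
r1r2+r1r3+r2r3 = 10
r1r2r3 = -8


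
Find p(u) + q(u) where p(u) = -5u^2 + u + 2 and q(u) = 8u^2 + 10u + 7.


Align terms by degree and add:
  -5u^2 + u + 2
+ 8u^2 + 10u + 7
= 3u^2 + 11u + 9


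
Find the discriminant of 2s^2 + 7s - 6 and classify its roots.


D = b^2 - 4ac = (7)^2 - 4(2)(-6) = 49 + 48 = 97
Since D > 0: two distinct irrational roots


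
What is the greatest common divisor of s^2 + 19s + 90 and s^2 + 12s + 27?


Factor each:
  s^2 + 19s + 90 = (s + 9)(s + 10)
  s^2 + 12s + 27 = (s + 9)(s + 3)
Common monic factor: s + 9


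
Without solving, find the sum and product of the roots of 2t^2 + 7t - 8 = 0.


For at^2+bt+c=0: sum = -b/a, product = c/a.
a=2, b=7, c=-8
Sum = -(7)/2 = -7/2
Product = (-8)/2 = -4


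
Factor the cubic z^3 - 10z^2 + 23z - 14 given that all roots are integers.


Try integer roots (divisors of -14). z=1: p(1)=0.
Divide out (z - 1): quotient is z^2 - 9z + 14.
Factor the quadratic: (z - 7)(z - 2)
Result: (z - 1)(z - 7)(z - 2)


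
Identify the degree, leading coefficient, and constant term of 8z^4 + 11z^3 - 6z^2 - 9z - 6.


Highest power of z is 4, with coefficient 8. Constant term is -6.
Degree = 4, leading coefficient = 8, constant term = -6


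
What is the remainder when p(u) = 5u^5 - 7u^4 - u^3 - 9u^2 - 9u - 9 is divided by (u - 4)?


By the Remainder Theorem, the remainder equals p(4):
  5*(4)^5 = 5120
  -7*(4)^4 = -1792
  -1*(4)^3 = -64
  -9*(4)^2 = -144
  -9*(4)^1 = -36
  constant: -9
Sum: 5120 - 1792 - 64 - 144 - 36 - 9 = 3075


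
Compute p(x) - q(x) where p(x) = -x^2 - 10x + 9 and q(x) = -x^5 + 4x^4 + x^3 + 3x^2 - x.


Distribute the minus sign:
  (-x^2 - 10x + 9)
- (-x^5 + 4x^4 + x^3 + 3x^2 - x)
Negate second polynomial: x^5 - 4x^4 - x^3 - 3x^2 + x
Add: x^5 - 4x^4 - x^3 - 4x^2 - 9x + 9


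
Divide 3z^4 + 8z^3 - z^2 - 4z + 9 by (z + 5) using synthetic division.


Synthetic division with c = -5. Coefficients: 3, 8, -1, -4, 9
Bring down 3.
  3 * -5 = -15; -15 + 8 = -7
  -7 * -5 = 35; 35 - 1 = 34
  34 * -5 = -170; -170 - 4 = -174
  -174 * -5 = 870; 870 + 9 = 879
Quotient: 3z^3 - 7z^2 + 34z - 174, Remainder: 879


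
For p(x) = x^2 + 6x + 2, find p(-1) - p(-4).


p(-1) = -3
p(-4) = -6
p(-1) - p(-4) = -3 + 6 = 3


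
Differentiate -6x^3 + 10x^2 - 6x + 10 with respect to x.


Apply the power rule term by term:
  d/dx(-6x^3) = -18x^2
  d/dx(10x^2) = 20x
  d/dx(-6x) = -6
  d/dx(10) = 0
p'(x) = -18x^2 + 20x - 6


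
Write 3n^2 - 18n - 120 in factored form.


Roots satisfy r1 + r2 = -b/a = 6 and r1*r2 = c/a = -40.
So r1 = 10, r2 = -4.
3n^2 - 18n - 120 = 3(n - r1)(n - r2) = 3(n - 10)(n + 4)


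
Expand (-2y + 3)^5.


Expand (-2y + 3)^5 by repeated multiplication:
  (-2y + 3)^2 = 4y^2 - 12y + 9
  (-2y + 3)^3 = -8y^3 + 36y^2 - 54y + 27
  (-2y + 3)^4 = 16y^4 - 96y^3 + 216y^2 - 216y + 81
= -32y^5 + 240y^4 - 720y^3 + 1080y^2 - 810y + 243


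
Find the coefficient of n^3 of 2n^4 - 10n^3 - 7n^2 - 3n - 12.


Read off the coefficient of n^3: -10


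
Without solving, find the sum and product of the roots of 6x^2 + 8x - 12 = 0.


For ax^2+bx+c=0: sum = -b/a, product = c/a.
a=6, b=8, c=-12
Sum = -(8)/6 = -4/3
Product = (-12)/6 = -2


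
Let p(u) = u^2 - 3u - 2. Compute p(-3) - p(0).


p(-3) = 16
p(0) = -2
p(-3) - p(0) = 16 + 2 = 18


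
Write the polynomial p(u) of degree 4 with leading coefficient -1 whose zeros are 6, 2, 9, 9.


p(u) = -(u - 6)(u - 2)(u - 9)(u - 9)
Expand: -u^4 + 26u^3 - 237u^2 + 864u - 972


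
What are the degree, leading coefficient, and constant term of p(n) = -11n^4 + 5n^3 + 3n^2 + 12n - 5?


Highest power of n is 4, with coefficient -11. Constant term is -5.
Degree = 4, leading coefficient = -11, constant term = -5


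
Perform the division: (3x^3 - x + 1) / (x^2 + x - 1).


(3x^3 - x + 1) / (x^2 + x - 1)
Step 1: 3x * (x^2 + x - 1) = 3x^3 + 3x^2 - 3x; subtract.
Step 2: -3 * (x^2 + x - 1) = -3x^2 - 3x + 3; subtract.
Quotient: 3x - 3, Remainder: 5x - 2


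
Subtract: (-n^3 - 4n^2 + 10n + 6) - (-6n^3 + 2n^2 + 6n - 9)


Distribute the minus sign:
  (-n^3 - 4n^2 + 10n + 6)
- (-6n^3 + 2n^2 + 6n - 9)
Negate second polynomial: 6n^3 - 2n^2 - 6n + 9
Add: 5n^3 - 6n^2 + 4n + 15


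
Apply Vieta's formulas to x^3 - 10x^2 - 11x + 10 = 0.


Monic cubic x^3+bx^2+cx+d=0: sum=-b, pairwise sum=c, product=-d.
b=-10, c=-11, d=10
r1+r2+r3 = 10
r1r2+r1r3+r2r3 = -11
r1r2r3 = -10


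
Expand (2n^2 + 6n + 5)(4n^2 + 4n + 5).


Distribute each term of the first polynomial:
  (2n^2)(4n^2 + 4n + 5) = 8n^4 + 8n^3 + 10n^2
  (6n)(4n^2 + 4n + 5) = 24n^3 + 24n^2 + 30n
  (5)(4n^2 + 4n + 5) = 20n^2 + 20n + 25
Sum: 8n^4 + 32n^3 + 54n^2 + 50n + 25


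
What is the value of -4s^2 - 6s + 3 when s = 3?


Using direct substitution:
  -4 * (3)^2 = -36
  -6 * (3)^1 = -18
  constant: 3
Sum = -36 - 18 + 3 = -51


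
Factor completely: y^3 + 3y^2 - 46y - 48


Try integer roots (divisors of -48). y=-8: p(-8)=0.
Divide out (y + 8): quotient is y^2 - 5y - 6.
Factor the quadratic: (y - 6)(y + 1)
Result: (y + 8)(y - 6)(y + 1)


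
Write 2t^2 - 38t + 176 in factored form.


Roots satisfy r1 + r2 = -b/a = 19 and r1*r2 = c/a = 88.
So r1 = 8, r2 = 11.
2t^2 - 38t + 176 = 2(t - r1)(t - r2) = 2(t - 8)(t - 11)


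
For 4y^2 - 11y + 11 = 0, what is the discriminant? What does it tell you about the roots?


D = b^2 - 4ac = (-11)^2 - 4(4)(11) = 121 - 176 = -55
Since D < 0: two complex conjugate roots (no real roots)


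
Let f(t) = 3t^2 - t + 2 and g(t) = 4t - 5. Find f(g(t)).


Substitute g(t) into f:
f(g(t)) = 3*(4t - 5)^2 + (-1)*(4t - 5) + 2
(4t - 5)^2 = 16t^2 - 40t + 25
Expand and combine: 48t^2 - 124t + 82


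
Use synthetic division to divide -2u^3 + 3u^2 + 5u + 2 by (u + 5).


Synthetic division with c = -5. Coefficients: -2, 3, 5, 2
Bring down -2.
  -2 * -5 = 10; 10 + 3 = 13
  13 * -5 = -65; -65 + 5 = -60
  -60 * -5 = 300; 300 + 2 = 302
Quotient: -2u^2 + 13u - 60, Remainder: 302


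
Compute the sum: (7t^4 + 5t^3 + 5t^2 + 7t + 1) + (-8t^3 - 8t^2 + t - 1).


Align terms by degree and add:
  7t^4 + 5t^3 + 5t^2 + 7t + 1
  -8t^3 - 8t^2 + t - 1
= 7t^4 - 3t^3 - 3t^2 + 8t


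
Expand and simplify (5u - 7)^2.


Expand (5u - 7)^2 by repeated multiplication:
= 25u^2 - 70u + 49


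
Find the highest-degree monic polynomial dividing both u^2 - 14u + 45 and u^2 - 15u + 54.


Factor each:
  u^2 - 14u + 45 = (u - 9)(u - 5)
  u^2 - 15u + 54 = (u - 9)(u - 6)
Common monic factor: u - 9


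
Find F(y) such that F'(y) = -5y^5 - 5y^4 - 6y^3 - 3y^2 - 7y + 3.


Reverse power rule on each term:
  ∫ -5y^5 dy = -(5/6)y^6
  ∫ -5y^4 dy = -y^5
  ∫ -6y^3 dy = -(3/2)y^4
  ∫ -3y^2 dy = -y^3
  ∫ -7y dy = -(7/2)y^2
  ∫ 3 dy = 3y
F(y) = -(5/6)y^6 - y^5 - (3/2)y^4 - y^3 - (7/2)y^2 + 3y + C


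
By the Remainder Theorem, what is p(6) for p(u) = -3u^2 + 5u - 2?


By the Remainder Theorem, the remainder equals p(6):
  -3*(6)^2 = -108
  5*(6)^1 = 30
  constant: -2
Sum: -108 + 30 - 2 = -80
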